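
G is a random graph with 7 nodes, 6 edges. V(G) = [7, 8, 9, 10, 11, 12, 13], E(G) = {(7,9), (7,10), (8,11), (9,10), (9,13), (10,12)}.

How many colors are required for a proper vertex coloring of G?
Clique number ω(G) = 3 (lower bound: χ ≥ ω).
The clique on [7, 9, 10] has size 3, forcing χ ≥ 3, and the coloring below uses 3 colors, so χ(G) = 3.
A valid 3-coloring: color 1: [9, 11, 12]; color 2: [8, 10, 13]; color 3: [7].

χ(G) = 3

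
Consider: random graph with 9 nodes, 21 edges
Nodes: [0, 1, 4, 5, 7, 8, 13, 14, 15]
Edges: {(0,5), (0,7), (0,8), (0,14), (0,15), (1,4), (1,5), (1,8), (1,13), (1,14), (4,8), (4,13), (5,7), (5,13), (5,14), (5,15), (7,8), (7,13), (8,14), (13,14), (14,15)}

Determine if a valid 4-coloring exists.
A valid 4-coloring: color 1: [4, 7, 14]; color 2: [5, 8]; color 3: [0, 1]; color 4: [13, 15].
(χ(G) = 4 ≤ 4.)

Yes, G is 4-colorable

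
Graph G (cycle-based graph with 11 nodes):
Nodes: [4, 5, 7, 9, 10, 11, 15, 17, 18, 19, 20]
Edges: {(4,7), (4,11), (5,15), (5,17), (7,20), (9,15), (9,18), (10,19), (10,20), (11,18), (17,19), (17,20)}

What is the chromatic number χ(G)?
χ(G) = 3

Clique number ω(G) = 2 (lower bound: χ ≥ ω).
Odd cycle [4, 11, 18, 9, 15, 5, 17, 20, 7] needs 3 colors (χ ≥ 3).
The coloring below uses 3 colors, so χ(G) = 3.
A valid 3-coloring: color 1: [4, 15, 18, 19, 20]; color 2: [7, 9, 10, 11, 17]; color 3: [5].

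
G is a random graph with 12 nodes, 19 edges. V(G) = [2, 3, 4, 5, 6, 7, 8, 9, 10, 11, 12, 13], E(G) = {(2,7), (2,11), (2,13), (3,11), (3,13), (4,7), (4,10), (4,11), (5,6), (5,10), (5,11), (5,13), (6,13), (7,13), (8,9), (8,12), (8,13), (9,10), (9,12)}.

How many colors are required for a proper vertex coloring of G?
χ(G) = 3

Clique number ω(G) = 3 (lower bound: χ ≥ ω).
The clique on [8, 9, 12] has size 3, forcing χ ≥ 3, and the coloring below uses 3 colors, so χ(G) = 3.
A valid 3-coloring: color 1: [9, 11, 13]; color 2: [2, 3, 4, 5, 8]; color 3: [6, 7, 10, 12].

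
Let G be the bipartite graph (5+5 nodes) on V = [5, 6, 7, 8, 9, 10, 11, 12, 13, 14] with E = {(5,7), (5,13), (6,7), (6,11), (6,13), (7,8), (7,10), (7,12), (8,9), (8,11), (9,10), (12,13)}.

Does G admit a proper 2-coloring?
A valid 2-coloring: color 1: [7, 9, 11, 13, 14]; color 2: [5, 6, 8, 10, 12].
(χ(G) = 2 ≤ 2.)

Yes, G is 2-colorable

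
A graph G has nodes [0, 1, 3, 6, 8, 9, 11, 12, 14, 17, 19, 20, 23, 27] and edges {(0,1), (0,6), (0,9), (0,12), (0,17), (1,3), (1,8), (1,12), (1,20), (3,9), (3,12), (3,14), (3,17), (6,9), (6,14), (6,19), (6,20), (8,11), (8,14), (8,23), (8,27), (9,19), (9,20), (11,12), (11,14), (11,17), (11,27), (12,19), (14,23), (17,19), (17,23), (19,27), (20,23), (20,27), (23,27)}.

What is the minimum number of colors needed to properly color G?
χ(G) = 3

Clique number ω(G) = 3 (lower bound: χ ≥ ω).
The clique on [0, 1, 12] has size 3, forcing χ ≥ 3, and the coloring below uses 3 colors, so χ(G) = 3.
A valid 3-coloring: color 1: [0, 3, 8, 19, 20]; color 2: [9, 12, 14, 17, 27]; color 3: [1, 6, 11, 23].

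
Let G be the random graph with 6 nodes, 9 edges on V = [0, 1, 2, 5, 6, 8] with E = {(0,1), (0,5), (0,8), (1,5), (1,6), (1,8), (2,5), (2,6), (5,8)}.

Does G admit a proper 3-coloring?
No, G is not 3-colorable

The clique on vertices [0, 1, 5, 8] has size 4 > 3, so it alone needs 4 colors.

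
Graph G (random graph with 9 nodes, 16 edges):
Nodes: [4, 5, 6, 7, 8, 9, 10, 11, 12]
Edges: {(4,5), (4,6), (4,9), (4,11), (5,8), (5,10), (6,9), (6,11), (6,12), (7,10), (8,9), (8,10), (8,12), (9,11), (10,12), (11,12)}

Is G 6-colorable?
A valid 6-coloring: color 1: [10, 11]; color 2: [4, 7, 8]; color 3: [5, 9, 12]; color 4: [6].
(χ(G) = 4 ≤ 6.)

Yes, G is 6-colorable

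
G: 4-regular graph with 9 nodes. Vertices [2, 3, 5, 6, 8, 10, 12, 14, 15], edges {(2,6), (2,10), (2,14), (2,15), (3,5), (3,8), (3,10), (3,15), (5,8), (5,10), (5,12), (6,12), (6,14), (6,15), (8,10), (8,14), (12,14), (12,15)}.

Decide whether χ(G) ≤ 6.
Yes, G is 6-colorable

A valid 6-coloring: color 1: [2, 3, 12]; color 2: [8, 15]; color 3: [6, 10]; color 4: [5, 14].
(χ(G) = 4 ≤ 6.)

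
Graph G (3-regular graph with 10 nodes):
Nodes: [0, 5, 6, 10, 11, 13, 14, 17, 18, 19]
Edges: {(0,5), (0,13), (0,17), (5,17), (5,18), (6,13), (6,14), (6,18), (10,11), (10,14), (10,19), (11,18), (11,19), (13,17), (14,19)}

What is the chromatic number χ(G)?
Clique number ω(G) = 3 (lower bound: χ ≥ ω).
The clique on [0, 13, 17] has size 3, forcing χ ≥ 3, and the coloring below uses 3 colors, so χ(G) = 3.
A valid 3-coloring: color 1: [6, 10, 17]; color 2: [5, 11, 13, 14]; color 3: [0, 18, 19].

χ(G) = 3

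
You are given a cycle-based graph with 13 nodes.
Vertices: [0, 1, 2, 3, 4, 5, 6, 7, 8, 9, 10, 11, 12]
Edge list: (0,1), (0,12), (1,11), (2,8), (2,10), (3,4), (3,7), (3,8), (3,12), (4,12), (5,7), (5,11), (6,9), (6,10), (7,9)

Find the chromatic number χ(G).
χ(G) = 3

Clique number ω(G) = 3 (lower bound: χ ≥ ω).
The clique on [3, 4, 12] has size 3, forcing χ ≥ 3, and the coloring below uses 3 colors, so χ(G) = 3.
A valid 3-coloring: color 1: [0, 3, 9, 10, 11]; color 2: [1, 2, 6, 7, 12]; color 3: [4, 5, 8].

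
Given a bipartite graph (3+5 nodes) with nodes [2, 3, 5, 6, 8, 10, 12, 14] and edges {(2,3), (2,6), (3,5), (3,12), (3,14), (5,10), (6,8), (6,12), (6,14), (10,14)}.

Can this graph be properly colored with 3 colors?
A valid 3-coloring: color 1: [3, 6, 10]; color 2: [2, 5, 8, 12, 14].
(χ(G) = 2 ≤ 3.)

Yes, G is 3-colorable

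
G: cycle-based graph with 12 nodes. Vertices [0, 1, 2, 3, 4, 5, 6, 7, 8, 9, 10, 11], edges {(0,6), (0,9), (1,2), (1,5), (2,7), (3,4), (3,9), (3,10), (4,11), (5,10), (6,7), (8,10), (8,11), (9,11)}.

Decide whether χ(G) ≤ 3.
A valid 3-coloring: color 1: [1, 4, 6, 9, 10]; color 2: [0, 3, 5, 7, 11]; color 3: [2, 8].
(χ(G) = 3 ≤ 3.)

Yes, G is 3-colorable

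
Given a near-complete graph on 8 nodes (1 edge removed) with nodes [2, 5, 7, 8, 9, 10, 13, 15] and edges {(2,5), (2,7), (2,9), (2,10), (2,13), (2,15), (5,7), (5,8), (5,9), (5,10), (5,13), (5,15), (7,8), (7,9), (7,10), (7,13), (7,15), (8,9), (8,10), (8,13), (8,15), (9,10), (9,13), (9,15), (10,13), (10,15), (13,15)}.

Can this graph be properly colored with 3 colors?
No, G is not 3-colorable

The clique on vertices [5, 7, 8, 9, 10, 13, 15] has size 7 > 3, so it alone needs 7 colors.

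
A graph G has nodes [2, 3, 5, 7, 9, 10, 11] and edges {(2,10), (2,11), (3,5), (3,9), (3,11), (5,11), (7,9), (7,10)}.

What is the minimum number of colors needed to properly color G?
Clique number ω(G) = 3 (lower bound: χ ≥ ω).
The clique on [3, 5, 11] has size 3, forcing χ ≥ 3, and the coloring below uses 3 colors, so χ(G) = 3.
A valid 3-coloring: color 1: [2, 3, 7]; color 2: [9, 10, 11]; color 3: [5].

χ(G) = 3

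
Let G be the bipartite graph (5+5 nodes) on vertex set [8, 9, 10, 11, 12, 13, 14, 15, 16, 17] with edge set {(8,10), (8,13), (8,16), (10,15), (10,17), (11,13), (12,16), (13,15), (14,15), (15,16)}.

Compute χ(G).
χ(G) = 2

Clique number ω(G) = 2 (lower bound: χ ≥ ω).
The graph is bipartite (no odd cycle), so 2 colors suffice: χ(G) = 2.
A valid 2-coloring: color 1: [8, 9, 11, 12, 15, 17]; color 2: [10, 13, 14, 16].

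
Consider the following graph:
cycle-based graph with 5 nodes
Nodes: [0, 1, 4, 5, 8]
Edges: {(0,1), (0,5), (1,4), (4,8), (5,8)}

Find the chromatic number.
Clique number ω(G) = 2 (lower bound: χ ≥ ω).
Odd cycle [4, 1, 0, 5, 8] needs 3 colors (χ ≥ 3).
The coloring below uses 3 colors, so χ(G) = 3.
A valid 3-coloring: color 1: [4, 5]; color 2: [1, 8]; color 3: [0].

χ(G) = 3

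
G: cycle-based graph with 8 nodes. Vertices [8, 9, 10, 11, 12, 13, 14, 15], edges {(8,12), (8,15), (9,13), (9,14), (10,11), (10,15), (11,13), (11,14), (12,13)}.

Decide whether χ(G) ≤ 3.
Yes, G is 3-colorable

A valid 3-coloring: color 1: [8, 10, 13, 14]; color 2: [9, 11, 12, 15].
(χ(G) = 2 ≤ 3.)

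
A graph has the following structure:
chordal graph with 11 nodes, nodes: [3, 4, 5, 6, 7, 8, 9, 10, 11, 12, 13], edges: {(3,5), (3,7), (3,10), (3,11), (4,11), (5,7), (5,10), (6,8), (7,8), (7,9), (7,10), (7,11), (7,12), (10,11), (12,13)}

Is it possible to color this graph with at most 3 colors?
No, G is not 3-colorable

The clique on vertices [3, 7, 10, 11] has size 4 > 3, so it alone needs 4 colors.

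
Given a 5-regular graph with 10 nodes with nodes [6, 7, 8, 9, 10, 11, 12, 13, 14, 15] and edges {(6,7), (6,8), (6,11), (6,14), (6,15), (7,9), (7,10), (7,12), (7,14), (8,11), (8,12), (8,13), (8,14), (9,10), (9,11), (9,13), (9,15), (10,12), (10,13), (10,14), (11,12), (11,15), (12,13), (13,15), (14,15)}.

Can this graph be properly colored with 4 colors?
A valid 4-coloring: color 1: [6, 9, 12]; color 2: [7, 11, 13]; color 3: [8, 10, 15]; color 4: [14].
(χ(G) = 4 ≤ 4.)

Yes, G is 4-colorable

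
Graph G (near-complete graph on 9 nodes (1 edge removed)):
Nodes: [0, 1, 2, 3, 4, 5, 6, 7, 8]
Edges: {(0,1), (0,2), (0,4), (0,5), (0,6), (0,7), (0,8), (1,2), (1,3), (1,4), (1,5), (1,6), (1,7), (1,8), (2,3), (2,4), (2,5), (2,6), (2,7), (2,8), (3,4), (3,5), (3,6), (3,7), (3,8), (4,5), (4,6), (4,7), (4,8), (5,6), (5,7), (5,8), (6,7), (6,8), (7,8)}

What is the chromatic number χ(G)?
χ(G) = 8

Clique number ω(G) = 8 (lower bound: χ ≥ ω).
The clique on [0, 1, 2, 4, 5, 6, 7, 8] has size 8, forcing χ ≥ 8, and the coloring below uses 8 colors, so χ(G) = 8.
A valid 8-coloring: color 1: [2]; color 2: [8]; color 3: [7]; color 4: [4]; color 5: [5]; color 6: [1]; color 7: [6]; color 8: [0, 3].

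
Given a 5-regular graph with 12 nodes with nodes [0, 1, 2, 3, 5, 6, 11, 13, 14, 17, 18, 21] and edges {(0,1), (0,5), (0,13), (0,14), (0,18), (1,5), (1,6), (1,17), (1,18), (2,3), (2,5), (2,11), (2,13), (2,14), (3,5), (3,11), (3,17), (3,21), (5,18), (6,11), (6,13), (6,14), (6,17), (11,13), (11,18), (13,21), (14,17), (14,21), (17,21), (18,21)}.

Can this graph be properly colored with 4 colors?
Yes, G is 4-colorable

A valid 4-coloring: color 1: [0, 11, 17]; color 2: [2, 6, 18]; color 3: [1, 3, 13, 14]; color 4: [5, 21].
(χ(G) = 4 ≤ 4.)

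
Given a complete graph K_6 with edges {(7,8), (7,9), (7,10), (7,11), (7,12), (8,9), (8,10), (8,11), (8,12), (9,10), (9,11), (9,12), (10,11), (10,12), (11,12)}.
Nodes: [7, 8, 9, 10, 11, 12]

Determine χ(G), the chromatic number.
Clique number ω(G) = 6 (lower bound: χ ≥ ω).
The clique on [7, 8, 9, 10, 11, 12] has size 6, forcing χ ≥ 6, and the coloring below uses 6 colors, so χ(G) = 6.
A valid 6-coloring: color 1: [8]; color 2: [12]; color 3: [9]; color 4: [11]; color 5: [10]; color 6: [7].

χ(G) = 6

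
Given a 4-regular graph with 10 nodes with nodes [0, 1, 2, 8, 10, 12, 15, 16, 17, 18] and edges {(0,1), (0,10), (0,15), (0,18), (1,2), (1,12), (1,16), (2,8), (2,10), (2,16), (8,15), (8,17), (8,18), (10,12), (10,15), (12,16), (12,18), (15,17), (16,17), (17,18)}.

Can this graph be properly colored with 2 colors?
The clique on vertices [0, 10, 15] has size 3 > 2, so it alone needs 3 colors.

No, G is not 2-colorable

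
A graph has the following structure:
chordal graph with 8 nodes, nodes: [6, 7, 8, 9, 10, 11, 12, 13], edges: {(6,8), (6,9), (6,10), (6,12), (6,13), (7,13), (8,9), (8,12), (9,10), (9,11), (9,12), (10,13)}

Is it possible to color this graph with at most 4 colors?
A valid 4-coloring: color 1: [9, 13]; color 2: [6, 7, 11]; color 3: [8, 10]; color 4: [12].
(χ(G) = 4 ≤ 4.)

Yes, G is 4-colorable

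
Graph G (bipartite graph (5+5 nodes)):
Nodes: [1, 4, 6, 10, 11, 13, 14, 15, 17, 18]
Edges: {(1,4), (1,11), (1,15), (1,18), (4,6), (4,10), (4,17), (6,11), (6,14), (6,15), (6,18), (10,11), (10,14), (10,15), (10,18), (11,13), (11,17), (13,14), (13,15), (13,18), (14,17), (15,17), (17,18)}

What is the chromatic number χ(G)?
Clique number ω(G) = 2 (lower bound: χ ≥ ω).
The graph is bipartite (no odd cycle), so 2 colors suffice: χ(G) = 2.
A valid 2-coloring: color 1: [1, 6, 10, 13, 17]; color 2: [4, 11, 14, 15, 18].

χ(G) = 2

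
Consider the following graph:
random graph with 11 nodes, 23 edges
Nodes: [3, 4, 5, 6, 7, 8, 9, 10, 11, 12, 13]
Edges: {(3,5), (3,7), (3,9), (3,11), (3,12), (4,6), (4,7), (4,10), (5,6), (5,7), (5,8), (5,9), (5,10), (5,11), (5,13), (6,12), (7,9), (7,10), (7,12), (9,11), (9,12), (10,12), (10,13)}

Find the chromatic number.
χ(G) = 4

Clique number ω(G) = 4 (lower bound: χ ≥ ω).
The clique on [3, 7, 9, 12] has size 4, forcing χ ≥ 4, and the coloring below uses 4 colors, so χ(G) = 4.
A valid 4-coloring: color 1: [4, 5, 12]; color 2: [6, 7, 8, 11, 13]; color 3: [3, 10]; color 4: [9].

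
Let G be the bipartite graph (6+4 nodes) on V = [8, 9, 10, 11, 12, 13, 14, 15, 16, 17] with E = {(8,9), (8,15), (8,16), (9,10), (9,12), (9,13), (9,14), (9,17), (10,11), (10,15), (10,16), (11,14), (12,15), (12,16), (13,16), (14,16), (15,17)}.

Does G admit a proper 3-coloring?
Yes, G is 3-colorable

A valid 3-coloring: color 1: [9, 11, 15, 16]; color 2: [8, 10, 12, 13, 14, 17].
(χ(G) = 2 ≤ 3.)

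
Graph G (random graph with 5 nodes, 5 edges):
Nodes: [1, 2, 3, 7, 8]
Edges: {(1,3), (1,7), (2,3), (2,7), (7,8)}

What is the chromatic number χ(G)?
χ(G) = 2

Clique number ω(G) = 2 (lower bound: χ ≥ ω).
The graph is bipartite (no odd cycle), so 2 colors suffice: χ(G) = 2.
A valid 2-coloring: color 1: [3, 7]; color 2: [1, 2, 8].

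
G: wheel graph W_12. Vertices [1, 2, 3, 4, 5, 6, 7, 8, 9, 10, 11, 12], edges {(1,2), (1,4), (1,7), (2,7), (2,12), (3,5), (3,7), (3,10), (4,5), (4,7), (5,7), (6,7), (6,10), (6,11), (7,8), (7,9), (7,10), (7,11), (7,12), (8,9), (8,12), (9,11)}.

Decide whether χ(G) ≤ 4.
Yes, G is 4-colorable

A valid 4-coloring: color 1: [7]; color 2: [1, 3, 6, 9, 12]; color 3: [2, 4, 8, 10, 11]; color 4: [5].
(χ(G) = 4 ≤ 4.)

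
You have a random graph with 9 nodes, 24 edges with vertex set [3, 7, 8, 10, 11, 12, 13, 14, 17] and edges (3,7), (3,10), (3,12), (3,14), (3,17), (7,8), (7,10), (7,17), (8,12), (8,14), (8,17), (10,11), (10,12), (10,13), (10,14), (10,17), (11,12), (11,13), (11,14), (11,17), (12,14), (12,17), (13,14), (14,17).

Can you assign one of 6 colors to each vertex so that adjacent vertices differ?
A valid 6-coloring: color 1: [8, 10]; color 2: [13, 17]; color 3: [7, 14]; color 4: [12]; color 5: [3, 11].
(χ(G) = 5 ≤ 6.)

Yes, G is 6-colorable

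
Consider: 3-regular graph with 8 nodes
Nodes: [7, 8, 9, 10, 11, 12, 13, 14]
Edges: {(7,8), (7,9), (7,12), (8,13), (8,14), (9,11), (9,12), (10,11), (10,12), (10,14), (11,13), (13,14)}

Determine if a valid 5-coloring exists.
Yes, G is 5-colorable

A valid 5-coloring: color 1: [7, 10, 13]; color 2: [8, 9]; color 3: [11, 12, 14].
(χ(G) = 3 ≤ 5.)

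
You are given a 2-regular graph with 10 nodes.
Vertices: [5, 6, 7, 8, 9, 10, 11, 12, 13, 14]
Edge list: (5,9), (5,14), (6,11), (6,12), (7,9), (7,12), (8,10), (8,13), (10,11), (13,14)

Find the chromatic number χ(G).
Clique number ω(G) = 2 (lower bound: χ ≥ ω).
The graph is bipartite (no odd cycle), so 2 colors suffice: χ(G) = 2.
A valid 2-coloring: color 1: [5, 6, 7, 10, 13]; color 2: [8, 9, 11, 12, 14].

χ(G) = 2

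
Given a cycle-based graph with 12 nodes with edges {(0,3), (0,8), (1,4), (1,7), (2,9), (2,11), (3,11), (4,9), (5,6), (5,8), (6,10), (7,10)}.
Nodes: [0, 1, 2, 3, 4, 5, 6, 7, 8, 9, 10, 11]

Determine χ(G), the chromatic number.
Clique number ω(G) = 2 (lower bound: χ ≥ ω).
The graph is bipartite (no odd cycle), so 2 colors suffice: χ(G) = 2.
A valid 2-coloring: color 1: [2, 3, 4, 6, 7, 8]; color 2: [0, 1, 5, 9, 10, 11].

χ(G) = 2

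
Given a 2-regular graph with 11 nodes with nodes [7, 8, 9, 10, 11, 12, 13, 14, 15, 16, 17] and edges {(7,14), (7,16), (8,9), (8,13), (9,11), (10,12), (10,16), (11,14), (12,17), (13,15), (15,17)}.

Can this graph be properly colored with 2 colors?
Odd cycle [12, 17, 15, 13, 8, 9, 11, 14, 7, 16, 10] needs 3 colors (χ ≥ 3).
Hence χ(G) ≥ 3 > 2, so no proper 2-coloring exists.

No, G is not 2-colorable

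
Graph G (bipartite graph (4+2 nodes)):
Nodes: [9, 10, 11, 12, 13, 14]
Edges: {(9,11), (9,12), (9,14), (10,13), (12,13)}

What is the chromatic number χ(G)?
χ(G) = 2

Clique number ω(G) = 2 (lower bound: χ ≥ ω).
The graph is bipartite (no odd cycle), so 2 colors suffice: χ(G) = 2.
A valid 2-coloring: color 1: [9, 13]; color 2: [10, 11, 12, 14].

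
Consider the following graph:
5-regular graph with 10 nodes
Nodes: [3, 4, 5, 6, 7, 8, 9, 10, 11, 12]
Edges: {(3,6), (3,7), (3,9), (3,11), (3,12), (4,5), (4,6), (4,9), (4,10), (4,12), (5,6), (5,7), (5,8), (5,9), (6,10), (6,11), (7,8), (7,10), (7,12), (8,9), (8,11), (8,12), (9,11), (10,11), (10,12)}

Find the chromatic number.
Clique number ω(G) = 3 (lower bound: χ ≥ ω).
Suppose a proper 3-coloring c exists. The clique [3, 6, 11] takes 3 distinct colors; by symmetry let c(3) = 1, c(6) = 2, c(11) = 3.
- Vertex 9: neighbors [3, 11] already have colors [1, 3] ⇒ c(9) = 2.
- Vertex 8: neighbors [9, 11] already have colors [2, 3] ⇒ c(8) = 1.
- Vertex 10: neighbors [6, 11] already have colors [2, 3] ⇒ c(10) = 1.
- Vertex 4: neighbors [10, 6] already have colors [1, 2] ⇒ c(4) = 3.
- Vertex 5: neighbors [8, 6, 4] already have colors [1, 2, 3] — all 3 colors blocked. Contradiction.
The forced assignments end in a contradiction, so G has no proper 3-coloring (χ ≥ 4).
The coloring below uses 4 colors, so χ(G) = 4.
A valid 4-coloring: color 1: [6, 7, 9]; color 2: [3, 4, 8]; color 3: [5, 11, 12]; color 4: [10].

χ(G) = 4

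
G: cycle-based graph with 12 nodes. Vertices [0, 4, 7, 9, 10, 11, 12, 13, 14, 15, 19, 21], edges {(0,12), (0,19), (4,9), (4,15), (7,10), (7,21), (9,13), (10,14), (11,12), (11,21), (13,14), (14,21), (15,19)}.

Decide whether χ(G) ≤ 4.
A valid 4-coloring: color 1: [4, 10, 12, 13, 19, 21]; color 2: [0, 7, 9, 11, 14, 15].
(χ(G) = 2 ≤ 4.)

Yes, G is 4-colorable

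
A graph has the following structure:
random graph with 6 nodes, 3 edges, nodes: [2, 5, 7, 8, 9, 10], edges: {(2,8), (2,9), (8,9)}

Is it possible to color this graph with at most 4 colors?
Yes, G is 4-colorable

A valid 4-coloring: color 1: [5, 7, 9, 10]; color 2: [8]; color 3: [2].
(χ(G) = 3 ≤ 4.)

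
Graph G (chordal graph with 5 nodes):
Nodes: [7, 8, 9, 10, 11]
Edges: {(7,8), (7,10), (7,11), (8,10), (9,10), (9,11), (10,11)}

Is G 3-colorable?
Yes, G is 3-colorable

A valid 3-coloring: color 1: [10]; color 2: [8, 11]; color 3: [7, 9].
(χ(G) = 3 ≤ 3.)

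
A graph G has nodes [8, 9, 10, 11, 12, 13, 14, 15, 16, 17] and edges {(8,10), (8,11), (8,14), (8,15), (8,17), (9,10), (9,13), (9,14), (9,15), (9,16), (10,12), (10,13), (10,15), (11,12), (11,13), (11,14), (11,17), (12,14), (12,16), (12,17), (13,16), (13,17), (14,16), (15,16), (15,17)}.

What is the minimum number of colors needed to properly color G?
Clique number ω(G) = 3 (lower bound: χ ≥ ω).
Suppose a proper 3-coloring c exists. The clique [8, 10, 15] takes 3 distinct colors; by symmetry let c(8) = 1, c(10) = 2, c(15) = 3.
- Vertex 9: neighbors [10, 15] already have colors [2, 3] ⇒ c(9) = 1.
- Vertex 13: neighbors [9, 10] already have colors [1, 2] ⇒ c(13) = 3.
- Vertex 11: neighbors [8, 13] already have colors [1, 3] ⇒ c(11) = 2.
- Vertex 17: neighbors [8, 11, 13] already have colors [1, 2, 3] — all 3 colors blocked. Contradiction.
The forced assignments end in a contradiction, so G has no proper 3-coloring (χ ≥ 4).
The coloring below uses 4 colors, so χ(G) = 4.
A valid 4-coloring: color 1: [9, 17]; color 2: [8, 12, 13]; color 3: [10, 11, 16]; color 4: [14, 15].

χ(G) = 4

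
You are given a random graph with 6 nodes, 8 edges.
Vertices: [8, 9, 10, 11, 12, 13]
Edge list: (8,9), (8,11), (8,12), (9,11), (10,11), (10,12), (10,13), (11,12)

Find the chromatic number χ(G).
Clique number ω(G) = 3 (lower bound: χ ≥ ω).
The clique on [8, 9, 11] has size 3, forcing χ ≥ 3, and the coloring below uses 3 colors, so χ(G) = 3.
A valid 3-coloring: color 1: [11, 13]; color 2: [8, 10]; color 3: [9, 12].

χ(G) = 3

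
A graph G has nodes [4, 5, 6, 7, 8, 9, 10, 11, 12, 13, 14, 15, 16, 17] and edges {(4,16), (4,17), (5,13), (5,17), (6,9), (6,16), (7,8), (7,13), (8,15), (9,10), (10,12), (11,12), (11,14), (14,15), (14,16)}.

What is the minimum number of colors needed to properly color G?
Clique number ω(G) = 2 (lower bound: χ ≥ ω).
Odd cycle [4, 17, 5, 13, 7, 8, 15, 14, 16] needs 3 colors (χ ≥ 3).
The coloring below uses 3 colors, so χ(G) = 3.
A valid 3-coloring: color 1: [8, 10, 11, 13, 16, 17]; color 2: [4, 5, 7, 9, 12, 14]; color 3: [6, 15].

χ(G) = 3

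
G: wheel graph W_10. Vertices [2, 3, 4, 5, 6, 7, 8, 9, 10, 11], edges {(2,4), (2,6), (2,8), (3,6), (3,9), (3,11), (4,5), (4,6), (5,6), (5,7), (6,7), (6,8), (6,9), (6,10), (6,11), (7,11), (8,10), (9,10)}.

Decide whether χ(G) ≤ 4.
Yes, G is 4-colorable

A valid 4-coloring: color 1: [6]; color 2: [4, 8, 9, 11]; color 3: [2, 3, 5, 10]; color 4: [7].
(χ(G) = 4 ≤ 4.)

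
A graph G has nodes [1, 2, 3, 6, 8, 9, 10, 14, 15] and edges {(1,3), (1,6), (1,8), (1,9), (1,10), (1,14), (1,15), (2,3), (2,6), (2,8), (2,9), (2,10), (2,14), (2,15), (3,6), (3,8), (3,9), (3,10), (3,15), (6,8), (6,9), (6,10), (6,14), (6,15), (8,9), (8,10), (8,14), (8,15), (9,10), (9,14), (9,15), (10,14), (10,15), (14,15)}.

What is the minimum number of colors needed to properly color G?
Clique number ω(G) = 7 (lower bound: χ ≥ ω).
The clique on [1, 3, 6, 8, 9, 10, 15] has size 7, forcing χ ≥ 7, and the coloring below uses 7 colors, so χ(G) = 7.
A valid 7-coloring: color 1: [6]; color 2: [10]; color 3: [15]; color 4: [9]; color 5: [8]; color 6: [1, 2]; color 7: [3, 14].

χ(G) = 7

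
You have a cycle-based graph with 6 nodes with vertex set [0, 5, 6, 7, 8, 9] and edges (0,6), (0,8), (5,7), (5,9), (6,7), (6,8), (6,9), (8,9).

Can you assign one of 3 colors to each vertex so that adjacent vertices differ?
Yes, G is 3-colorable

A valid 3-coloring: color 1: [5, 6]; color 2: [7, 8]; color 3: [0, 9].
(χ(G) = 3 ≤ 3.)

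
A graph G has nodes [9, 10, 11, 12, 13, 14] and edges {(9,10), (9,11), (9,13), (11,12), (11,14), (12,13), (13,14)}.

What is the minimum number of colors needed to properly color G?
Clique number ω(G) = 2 (lower bound: χ ≥ ω).
The graph is bipartite (no odd cycle), so 2 colors suffice: χ(G) = 2.
A valid 2-coloring: color 1: [10, 11, 13]; color 2: [9, 12, 14].

χ(G) = 2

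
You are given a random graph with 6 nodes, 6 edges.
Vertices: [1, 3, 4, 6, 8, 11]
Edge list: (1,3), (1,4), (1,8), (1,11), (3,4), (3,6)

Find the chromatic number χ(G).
χ(G) = 3

Clique number ω(G) = 3 (lower bound: χ ≥ ω).
The clique on [1, 3, 4] has size 3, forcing χ ≥ 3, and the coloring below uses 3 colors, so χ(G) = 3.
A valid 3-coloring: color 1: [1, 6]; color 2: [3, 8, 11]; color 3: [4].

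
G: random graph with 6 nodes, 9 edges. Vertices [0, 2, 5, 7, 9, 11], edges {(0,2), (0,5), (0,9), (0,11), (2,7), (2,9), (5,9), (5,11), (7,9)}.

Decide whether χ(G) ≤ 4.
A valid 4-coloring: color 1: [9, 11]; color 2: [0, 7]; color 3: [2, 5].
(χ(G) = 3 ≤ 4.)

Yes, G is 4-colorable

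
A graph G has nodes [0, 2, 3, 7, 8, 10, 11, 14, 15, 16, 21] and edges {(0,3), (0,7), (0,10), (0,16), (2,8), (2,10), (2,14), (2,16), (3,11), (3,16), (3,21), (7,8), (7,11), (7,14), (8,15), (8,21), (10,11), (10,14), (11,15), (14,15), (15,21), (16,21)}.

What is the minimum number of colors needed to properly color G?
χ(G) = 3

Clique number ω(G) = 3 (lower bound: χ ≥ ω).
The clique on [0, 3, 16] has size 3, forcing χ ≥ 3, and the coloring below uses 3 colors, so χ(G) = 3.
A valid 3-coloring: color 1: [2, 3, 7, 15]; color 2: [0, 11, 14, 21]; color 3: [8, 10, 16].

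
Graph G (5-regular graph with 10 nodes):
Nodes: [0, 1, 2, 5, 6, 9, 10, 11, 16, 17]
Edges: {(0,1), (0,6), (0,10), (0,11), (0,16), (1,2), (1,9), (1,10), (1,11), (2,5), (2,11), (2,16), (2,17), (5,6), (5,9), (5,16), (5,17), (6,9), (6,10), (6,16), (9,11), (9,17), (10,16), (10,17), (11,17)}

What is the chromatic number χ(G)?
Clique number ω(G) = 4 (lower bound: χ ≥ ω).
The clique on [0, 6, 10, 16] has size 4, forcing χ ≥ 4, and the coloring below uses 4 colors, so χ(G) = 4.
A valid 4-coloring: color 1: [1, 16, 17]; color 2: [5, 10, 11]; color 3: [0, 2, 9]; color 4: [6].

χ(G) = 4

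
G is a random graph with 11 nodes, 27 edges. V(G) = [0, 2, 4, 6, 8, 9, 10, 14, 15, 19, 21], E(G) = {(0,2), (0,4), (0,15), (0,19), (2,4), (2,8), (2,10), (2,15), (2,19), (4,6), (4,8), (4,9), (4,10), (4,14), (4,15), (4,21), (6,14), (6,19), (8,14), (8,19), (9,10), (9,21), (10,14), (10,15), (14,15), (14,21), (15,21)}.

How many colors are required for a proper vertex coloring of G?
χ(G) = 4

Clique number ω(G) = 4 (lower bound: χ ≥ ω).
The clique on [0, 2, 4, 15] has size 4, forcing χ ≥ 4, and the coloring below uses 4 colors, so χ(G) = 4.
A valid 4-coloring: color 1: [4, 19]; color 2: [2, 9, 14]; color 3: [6, 8, 15]; color 4: [0, 10, 21].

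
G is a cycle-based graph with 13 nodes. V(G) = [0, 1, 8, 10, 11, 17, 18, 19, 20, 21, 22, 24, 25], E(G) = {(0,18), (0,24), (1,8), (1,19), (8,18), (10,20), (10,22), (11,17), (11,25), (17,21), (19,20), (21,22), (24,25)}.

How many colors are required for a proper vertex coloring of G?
χ(G) = 3

Clique number ω(G) = 2 (lower bound: χ ≥ ω).
Odd cycle [17, 11, 25, 24, 0, 18, 8, 1, 19, 20, 10, 22, 21] needs 3 colors (χ ≥ 3).
The coloring below uses 3 colors, so χ(G) = 3.
A valid 3-coloring: color 1: [0, 8, 17, 19, 22, 25]; color 2: [1, 11, 18, 20, 21, 24]; color 3: [10].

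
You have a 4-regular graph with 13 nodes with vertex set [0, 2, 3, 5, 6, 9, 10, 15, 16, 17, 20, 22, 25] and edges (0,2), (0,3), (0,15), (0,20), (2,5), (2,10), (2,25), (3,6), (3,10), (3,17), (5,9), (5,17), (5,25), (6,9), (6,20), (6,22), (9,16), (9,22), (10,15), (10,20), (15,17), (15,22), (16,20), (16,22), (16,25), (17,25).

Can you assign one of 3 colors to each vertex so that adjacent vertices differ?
Yes, G is 3-colorable

A valid 3-coloring: color 1: [0, 5, 6, 10, 16]; color 2: [3, 9, 15, 20, 25]; color 3: [2, 17, 22].
(χ(G) = 3 ≤ 3.)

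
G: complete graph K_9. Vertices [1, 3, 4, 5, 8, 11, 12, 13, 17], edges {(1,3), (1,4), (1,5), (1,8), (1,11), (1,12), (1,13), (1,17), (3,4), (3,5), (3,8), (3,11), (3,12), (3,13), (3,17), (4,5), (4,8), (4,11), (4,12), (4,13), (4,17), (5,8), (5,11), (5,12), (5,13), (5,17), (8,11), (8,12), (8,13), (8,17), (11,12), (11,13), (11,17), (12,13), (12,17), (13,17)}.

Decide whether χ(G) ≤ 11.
A valid 11-coloring: color 1: [5]; color 2: [4]; color 3: [17]; color 4: [8]; color 5: [11]; color 6: [3]; color 7: [1]; color 8: [12]; color 9: [13].
(χ(G) = 9 ≤ 11.)

Yes, G is 11-colorable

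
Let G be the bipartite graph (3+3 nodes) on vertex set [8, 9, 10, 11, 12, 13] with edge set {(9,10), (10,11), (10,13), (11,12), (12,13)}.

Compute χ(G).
Clique number ω(G) = 2 (lower bound: χ ≥ ω).
The graph is bipartite (no odd cycle), so 2 colors suffice: χ(G) = 2.
A valid 2-coloring: color 1: [8, 10, 12]; color 2: [9, 11, 13].

χ(G) = 2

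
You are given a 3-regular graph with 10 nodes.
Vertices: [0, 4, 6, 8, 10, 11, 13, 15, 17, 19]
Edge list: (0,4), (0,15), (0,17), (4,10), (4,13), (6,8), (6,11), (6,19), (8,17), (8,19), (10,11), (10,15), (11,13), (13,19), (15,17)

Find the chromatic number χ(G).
Clique number ω(G) = 3 (lower bound: χ ≥ ω).
The clique on [0, 15, 17] has size 3, forcing χ ≥ 3, and the coloring below uses 3 colors, so χ(G) = 3.
A valid 3-coloring: color 1: [4, 8, 11, 15]; color 2: [10, 17, 19]; color 3: [0, 6, 13].

χ(G) = 3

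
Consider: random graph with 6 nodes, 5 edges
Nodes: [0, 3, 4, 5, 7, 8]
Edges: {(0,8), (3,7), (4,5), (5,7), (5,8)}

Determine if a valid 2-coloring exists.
Yes, G is 2-colorable

A valid 2-coloring: color 1: [0, 3, 5]; color 2: [4, 7, 8].
(χ(G) = 2 ≤ 2.)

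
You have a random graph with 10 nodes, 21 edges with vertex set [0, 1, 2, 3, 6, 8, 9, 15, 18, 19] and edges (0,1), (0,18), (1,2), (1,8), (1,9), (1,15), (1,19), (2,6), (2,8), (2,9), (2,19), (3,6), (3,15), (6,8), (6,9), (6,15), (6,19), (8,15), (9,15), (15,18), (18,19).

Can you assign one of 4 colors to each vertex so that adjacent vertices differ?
Yes, G is 4-colorable

A valid 4-coloring: color 1: [0, 2, 15]; color 2: [1, 6, 18]; color 3: [3, 8, 9, 19].
(χ(G) = 3 ≤ 4.)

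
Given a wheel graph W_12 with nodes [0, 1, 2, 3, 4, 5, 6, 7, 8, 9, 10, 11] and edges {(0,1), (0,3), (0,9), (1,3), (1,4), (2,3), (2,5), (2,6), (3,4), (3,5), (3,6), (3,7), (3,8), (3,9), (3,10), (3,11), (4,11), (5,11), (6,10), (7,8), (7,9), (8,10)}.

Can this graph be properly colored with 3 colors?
Odd cycle [0, 9, 7, 8, 10, 6, 2, 5, 11, 4, 1] needs 3 colors (χ ≥ 3).
Vertex 3 is adjacent to every vertex of [0, 1, 2, 4, 5, 6, 7, 8, 9, 10, 11], which already need 3 colors among themselves, so 3 needs a new color (χ ≥ 4).
Hence χ(G) ≥ 4 > 3, so no proper 3-coloring exists.

No, G is not 3-colorable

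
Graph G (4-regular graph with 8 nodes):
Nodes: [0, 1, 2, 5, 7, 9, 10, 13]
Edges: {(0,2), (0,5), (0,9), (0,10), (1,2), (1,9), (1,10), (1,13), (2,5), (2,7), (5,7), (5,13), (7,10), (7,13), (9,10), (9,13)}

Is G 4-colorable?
A valid 4-coloring: color 1: [5, 9]; color 2: [2, 10, 13]; color 3: [0, 1, 7].
(χ(G) = 3 ≤ 4.)

Yes, G is 4-colorable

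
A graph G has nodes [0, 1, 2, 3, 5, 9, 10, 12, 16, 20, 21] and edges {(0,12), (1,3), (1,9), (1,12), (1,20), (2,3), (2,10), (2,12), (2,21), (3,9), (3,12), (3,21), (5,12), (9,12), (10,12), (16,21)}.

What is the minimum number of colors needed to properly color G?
χ(G) = 4

Clique number ω(G) = 4 (lower bound: χ ≥ ω).
The clique on [1, 3, 9, 12] has size 4, forcing χ ≥ 4, and the coloring below uses 4 colors, so χ(G) = 4.
A valid 4-coloring: color 1: [12, 20, 21]; color 2: [0, 3, 5, 10, 16]; color 3: [1, 2]; color 4: [9].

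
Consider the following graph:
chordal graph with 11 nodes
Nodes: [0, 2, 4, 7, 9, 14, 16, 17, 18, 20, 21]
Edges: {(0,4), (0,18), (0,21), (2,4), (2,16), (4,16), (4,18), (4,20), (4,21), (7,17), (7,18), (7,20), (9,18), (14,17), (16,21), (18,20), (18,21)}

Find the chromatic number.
Clique number ω(G) = 4 (lower bound: χ ≥ ω).
The clique on [0, 4, 18, 21] has size 4, forcing χ ≥ 4, and the coloring below uses 4 colors, so χ(G) = 4.
A valid 4-coloring: color 1: [4, 7, 9, 14]; color 2: [16, 17, 18]; color 3: [2, 20, 21]; color 4: [0].

χ(G) = 4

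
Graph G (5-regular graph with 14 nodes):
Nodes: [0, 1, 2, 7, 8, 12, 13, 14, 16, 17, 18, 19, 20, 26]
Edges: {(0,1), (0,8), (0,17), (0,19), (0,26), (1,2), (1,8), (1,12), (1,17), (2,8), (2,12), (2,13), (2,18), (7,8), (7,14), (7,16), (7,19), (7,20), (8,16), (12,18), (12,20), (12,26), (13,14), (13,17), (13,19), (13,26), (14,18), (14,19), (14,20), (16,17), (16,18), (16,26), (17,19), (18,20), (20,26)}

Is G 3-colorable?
No, G is not 3-colorable

Suppose a proper 3-coloring c exists. The clique [0, 1, 8] takes 3 distinct colors; by symmetry let c(0) = 1, c(1) = 2, c(8) = 3.
- Vertex 2: neighbors [1, 8] already have colors [2, 3] ⇒ c(2) = 1.
- Vertex 12: neighbors [2, 1] already have colors [1, 2] ⇒ c(12) = 3.
- Vertex 17: neighbors [0, 1] already have colors [1, 2] ⇒ c(17) = 3.
- Vertex 13: neighbors [2, 17] already have colors [1, 3] ⇒ c(13) = 2.
- Vertex 19: neighbors [0, 13, 17] already have colors [1, 2, 3] — all 3 colors blocked. Contradiction.
The forced assignments end in a contradiction, so G has no proper 3-coloring (χ ≥ 4).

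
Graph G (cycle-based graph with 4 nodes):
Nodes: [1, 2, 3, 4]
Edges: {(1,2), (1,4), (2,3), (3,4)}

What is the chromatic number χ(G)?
Clique number ω(G) = 2 (lower bound: χ ≥ ω).
The graph is bipartite (no odd cycle), so 2 colors suffice: χ(G) = 2.
A valid 2-coloring: color 1: [2, 4]; color 2: [1, 3].

χ(G) = 2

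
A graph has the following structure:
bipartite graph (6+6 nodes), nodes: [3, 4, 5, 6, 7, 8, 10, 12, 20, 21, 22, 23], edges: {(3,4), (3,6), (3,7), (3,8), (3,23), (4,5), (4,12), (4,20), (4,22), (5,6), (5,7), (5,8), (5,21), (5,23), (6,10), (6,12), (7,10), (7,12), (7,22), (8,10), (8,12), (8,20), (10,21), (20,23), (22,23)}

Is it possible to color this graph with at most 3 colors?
A valid 3-coloring: color 1: [3, 5, 10, 12, 20, 22]; color 2: [4, 6, 7, 8, 21, 23].
(χ(G) = 2 ≤ 3.)

Yes, G is 3-colorable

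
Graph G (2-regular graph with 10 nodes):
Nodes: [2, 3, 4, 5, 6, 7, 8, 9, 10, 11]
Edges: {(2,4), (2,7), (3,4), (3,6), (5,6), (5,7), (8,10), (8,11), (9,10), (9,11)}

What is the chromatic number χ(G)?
χ(G) = 2

Clique number ω(G) = 2 (lower bound: χ ≥ ω).
The graph is bipartite (no odd cycle), so 2 colors suffice: χ(G) = 2.
A valid 2-coloring: color 1: [4, 6, 7, 8, 9]; color 2: [2, 3, 5, 10, 11].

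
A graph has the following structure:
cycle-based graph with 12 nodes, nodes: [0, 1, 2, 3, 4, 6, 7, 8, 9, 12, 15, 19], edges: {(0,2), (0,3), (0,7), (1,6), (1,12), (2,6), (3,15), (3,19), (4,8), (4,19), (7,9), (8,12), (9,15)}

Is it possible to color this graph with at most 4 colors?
Yes, G is 4-colorable

A valid 4-coloring: color 1: [0, 6, 9, 12, 19]; color 2: [1, 2, 3, 4, 7]; color 3: [8, 15].
(χ(G) = 3 ≤ 4.)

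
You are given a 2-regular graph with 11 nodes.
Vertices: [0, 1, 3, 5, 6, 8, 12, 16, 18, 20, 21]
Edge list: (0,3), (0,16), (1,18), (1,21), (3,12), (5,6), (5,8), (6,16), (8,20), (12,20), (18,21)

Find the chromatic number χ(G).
χ(G) = 3

Clique number ω(G) = 3 (lower bound: χ ≥ ω).
The clique on [1, 18, 21] has size 3, forcing χ ≥ 3, and the coloring below uses 3 colors, so χ(G) = 3.
A valid 3-coloring: color 1: [3, 5, 16, 20, 21]; color 2: [0, 1, 6, 8, 12]; color 3: [18].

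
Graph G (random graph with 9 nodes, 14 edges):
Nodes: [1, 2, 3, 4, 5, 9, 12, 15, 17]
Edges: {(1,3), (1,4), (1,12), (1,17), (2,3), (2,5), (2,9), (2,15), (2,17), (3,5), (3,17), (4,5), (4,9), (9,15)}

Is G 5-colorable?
Yes, G is 5-colorable

A valid 5-coloring: color 1: [1, 2]; color 2: [3, 4, 12, 15]; color 3: [5, 9, 17].
(χ(G) = 3 ≤ 5.)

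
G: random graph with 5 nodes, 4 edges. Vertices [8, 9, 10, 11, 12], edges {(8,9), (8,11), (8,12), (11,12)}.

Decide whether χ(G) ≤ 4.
A valid 4-coloring: color 1: [8, 10]; color 2: [9, 12]; color 3: [11].
(χ(G) = 3 ≤ 4.)

Yes, G is 4-colorable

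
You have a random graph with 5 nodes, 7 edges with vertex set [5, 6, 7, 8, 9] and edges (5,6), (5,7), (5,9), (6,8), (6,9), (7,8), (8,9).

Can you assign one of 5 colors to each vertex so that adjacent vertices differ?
Yes, G is 5-colorable

A valid 5-coloring: color 1: [6, 7]; color 2: [9]; color 3: [5, 8].
(χ(G) = 3 ≤ 5.)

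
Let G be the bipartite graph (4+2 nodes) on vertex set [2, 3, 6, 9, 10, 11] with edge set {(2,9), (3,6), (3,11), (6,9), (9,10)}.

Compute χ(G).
Clique number ω(G) = 2 (lower bound: χ ≥ ω).
The graph is bipartite (no odd cycle), so 2 colors suffice: χ(G) = 2.
A valid 2-coloring: color 1: [3, 9]; color 2: [2, 6, 10, 11].

χ(G) = 2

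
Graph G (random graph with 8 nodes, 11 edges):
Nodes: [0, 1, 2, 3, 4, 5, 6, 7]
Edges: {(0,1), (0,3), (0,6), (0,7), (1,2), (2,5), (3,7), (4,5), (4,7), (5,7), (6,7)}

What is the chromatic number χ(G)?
Clique number ω(G) = 3 (lower bound: χ ≥ ω).
The clique on [0, 3, 7] has size 3, forcing χ ≥ 3, and the coloring below uses 3 colors, so χ(G) = 3.
A valid 3-coloring: color 1: [1, 7]; color 2: [0, 5]; color 3: [2, 3, 4, 6].

χ(G) = 3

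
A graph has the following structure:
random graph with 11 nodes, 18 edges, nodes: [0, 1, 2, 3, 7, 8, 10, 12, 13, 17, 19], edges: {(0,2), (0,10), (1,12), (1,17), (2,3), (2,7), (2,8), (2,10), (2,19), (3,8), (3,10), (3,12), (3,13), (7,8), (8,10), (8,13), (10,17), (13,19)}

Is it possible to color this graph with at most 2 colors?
No, G is not 2-colorable

The clique on vertices [2, 3, 8, 10] has size 4 > 2, so it alone needs 4 colors.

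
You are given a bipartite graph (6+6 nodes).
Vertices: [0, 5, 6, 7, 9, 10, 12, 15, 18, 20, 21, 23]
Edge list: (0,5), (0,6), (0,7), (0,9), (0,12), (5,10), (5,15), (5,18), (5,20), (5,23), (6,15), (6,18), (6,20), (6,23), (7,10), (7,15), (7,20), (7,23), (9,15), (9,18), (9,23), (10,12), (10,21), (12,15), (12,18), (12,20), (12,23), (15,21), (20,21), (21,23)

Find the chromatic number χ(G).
Clique number ω(G) = 2 (lower bound: χ ≥ ω).
The graph is bipartite (no odd cycle), so 2 colors suffice: χ(G) = 2.
A valid 2-coloring: color 1: [5, 6, 7, 9, 12, 21]; color 2: [0, 10, 15, 18, 20, 23].

χ(G) = 2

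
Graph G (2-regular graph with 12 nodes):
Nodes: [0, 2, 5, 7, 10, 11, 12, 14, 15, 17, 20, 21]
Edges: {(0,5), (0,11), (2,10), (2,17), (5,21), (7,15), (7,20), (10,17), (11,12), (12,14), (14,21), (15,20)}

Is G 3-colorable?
Yes, G is 3-colorable

A valid 3-coloring: color 1: [0, 2, 7, 12, 21]; color 2: [5, 10, 11, 14, 20]; color 3: [15, 17].
(χ(G) = 3 ≤ 3.)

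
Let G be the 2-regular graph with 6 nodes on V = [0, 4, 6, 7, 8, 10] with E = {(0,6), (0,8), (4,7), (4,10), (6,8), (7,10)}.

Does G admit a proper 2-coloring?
The clique on vertices [0, 6, 8] has size 3 > 2, so it alone needs 3 colors.

No, G is not 2-colorable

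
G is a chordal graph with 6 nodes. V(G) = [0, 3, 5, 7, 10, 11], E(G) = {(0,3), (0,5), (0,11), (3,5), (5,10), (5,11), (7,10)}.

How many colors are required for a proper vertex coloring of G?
Clique number ω(G) = 3 (lower bound: χ ≥ ω).
The clique on [0, 3, 5] has size 3, forcing χ ≥ 3, and the coloring below uses 3 colors, so χ(G) = 3.
A valid 3-coloring: color 1: [5, 7]; color 2: [0, 10]; color 3: [3, 11].

χ(G) = 3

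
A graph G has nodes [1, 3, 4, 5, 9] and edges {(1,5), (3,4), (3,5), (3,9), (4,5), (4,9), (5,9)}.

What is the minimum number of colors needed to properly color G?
χ(G) = 4

Clique number ω(G) = 4 (lower bound: χ ≥ ω).
The clique on [3, 4, 5, 9] has size 4, forcing χ ≥ 4, and the coloring below uses 4 colors, so χ(G) = 4.
A valid 4-coloring: color 1: [5]; color 2: [1, 9]; color 3: [3]; color 4: [4].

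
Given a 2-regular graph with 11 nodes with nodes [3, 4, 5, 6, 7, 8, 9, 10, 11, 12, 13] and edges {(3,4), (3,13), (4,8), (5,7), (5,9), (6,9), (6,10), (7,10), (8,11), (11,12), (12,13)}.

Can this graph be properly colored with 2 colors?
No, G is not 2-colorable

Odd cycle [7, 5, 9, 6, 10] needs 3 colors (χ ≥ 3).
Hence χ(G) ≥ 3 > 2, so no proper 2-coloring exists.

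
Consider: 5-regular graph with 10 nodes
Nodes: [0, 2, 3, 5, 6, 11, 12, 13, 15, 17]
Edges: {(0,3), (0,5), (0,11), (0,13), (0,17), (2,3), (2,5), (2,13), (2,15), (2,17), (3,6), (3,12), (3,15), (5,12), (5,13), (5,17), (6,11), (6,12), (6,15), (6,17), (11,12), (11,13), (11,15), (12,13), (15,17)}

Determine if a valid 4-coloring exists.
A valid 4-coloring: color 1: [0, 2, 12]; color 2: [5, 15]; color 3: [6, 13]; color 4: [3, 11, 17].
(χ(G) = 4 ≤ 4.)

Yes, G is 4-colorable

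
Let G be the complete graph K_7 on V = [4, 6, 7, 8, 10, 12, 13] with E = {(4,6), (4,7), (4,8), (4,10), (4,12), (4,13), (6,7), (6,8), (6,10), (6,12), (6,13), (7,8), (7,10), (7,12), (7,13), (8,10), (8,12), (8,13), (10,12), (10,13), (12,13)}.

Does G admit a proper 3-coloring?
The clique on vertices [4, 6, 7, 8, 10, 12, 13] has size 7 > 3, so it alone needs 7 colors.

No, G is not 3-colorable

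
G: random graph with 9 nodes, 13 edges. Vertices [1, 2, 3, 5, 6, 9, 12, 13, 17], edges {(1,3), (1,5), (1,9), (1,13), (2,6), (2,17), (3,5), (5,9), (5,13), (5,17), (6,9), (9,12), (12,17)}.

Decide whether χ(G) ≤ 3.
Yes, G is 3-colorable

A valid 3-coloring: color 1: [2, 5, 12]; color 2: [1, 6, 17]; color 3: [3, 9, 13].
(χ(G) = 3 ≤ 3.)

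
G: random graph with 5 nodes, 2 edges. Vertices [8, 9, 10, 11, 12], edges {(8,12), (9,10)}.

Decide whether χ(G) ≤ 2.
A valid 2-coloring: color 1: [8, 9, 11]; color 2: [10, 12].
(χ(G) = 2 ≤ 2.)

Yes, G is 2-colorable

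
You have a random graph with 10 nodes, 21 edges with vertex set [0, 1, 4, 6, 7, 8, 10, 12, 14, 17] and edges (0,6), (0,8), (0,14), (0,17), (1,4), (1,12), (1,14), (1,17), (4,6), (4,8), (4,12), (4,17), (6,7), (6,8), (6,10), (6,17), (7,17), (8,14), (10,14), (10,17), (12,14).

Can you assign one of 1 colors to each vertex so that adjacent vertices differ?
The clique on vertices [1, 4, 17] has size 3 > 1, so it alone needs 3 colors.

No, G is not 1-colorable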